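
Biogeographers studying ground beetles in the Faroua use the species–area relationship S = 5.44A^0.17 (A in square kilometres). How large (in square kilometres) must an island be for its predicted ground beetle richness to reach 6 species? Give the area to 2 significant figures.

1.8 square kilometres

6 = 5.44 × A^0.17  ⇒  A^0.17 = 6/5.44 = 1.103
ln A = ln(1.103) / 0.17 = 0.0980 / 0.17 = 0.5764
A = e^0.5764 ≈ 1.78 square kilometres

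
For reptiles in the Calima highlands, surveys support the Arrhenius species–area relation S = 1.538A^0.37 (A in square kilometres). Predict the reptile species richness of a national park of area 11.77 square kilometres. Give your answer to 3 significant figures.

S = 1.538 × 11.77^0.37
ln S = ln 1.538 + 0.37 × ln 11.77 = 0.4305 + 0.37 × 2.4656 = 1.3427
S = e^1.3427 ≈ 3.83

3.83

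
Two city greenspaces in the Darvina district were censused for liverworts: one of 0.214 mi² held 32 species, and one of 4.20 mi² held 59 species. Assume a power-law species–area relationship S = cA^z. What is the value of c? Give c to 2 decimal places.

43.93

z = ln(S₂/S₁) / ln(A₂/A₁) = ln(59/32) / ln(4.2/0.214) = 0.6118 / 2.9769 = 0.2055
c = S₁ / A₁^z = 32 / 0.214^0.2055 = 32 / 0.7284 = 43.93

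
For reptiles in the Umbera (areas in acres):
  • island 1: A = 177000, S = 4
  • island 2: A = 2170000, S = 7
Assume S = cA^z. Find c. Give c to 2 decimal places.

z = ln(S₂/S₁) / ln(A₂/A₁) = ln(7/4) / ln(2170000/177000) = 0.5596 / 2.5063 = 0.2233
c = S₁ / A₁^z = 4 / 177000^0.2233 = 4 / 14.85 = 0.2693

0.27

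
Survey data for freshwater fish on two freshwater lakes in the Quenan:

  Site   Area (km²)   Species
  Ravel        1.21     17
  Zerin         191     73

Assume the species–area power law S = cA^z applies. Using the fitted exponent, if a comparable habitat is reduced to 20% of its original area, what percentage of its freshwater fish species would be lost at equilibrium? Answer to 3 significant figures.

37.1%

z = ln(73/17) / ln(191/1.21) = 1.4572 / 5.0617 = 0.2879
S_new/S_old = (A_new/A_old)^z = 0.2^0.2879 = exp(0.2879 × -1.6094) = 0.6292
Fraction lost = 1 − 0.6292 = 0.3708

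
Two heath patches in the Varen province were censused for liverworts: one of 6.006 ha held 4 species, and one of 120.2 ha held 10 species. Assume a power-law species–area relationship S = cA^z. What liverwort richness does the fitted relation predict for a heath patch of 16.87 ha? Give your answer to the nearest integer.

5

z = ln(10/4) / ln(120.2/6.006) = 0.9163 / 2.9964 = 0.3058
c = 4 / 6.006^0.3058 = 4 / 1.73 = 2.312
S₃ = 2.312 × 16.87^0.3058 = 2.312 × 2.373 ≈ 5.486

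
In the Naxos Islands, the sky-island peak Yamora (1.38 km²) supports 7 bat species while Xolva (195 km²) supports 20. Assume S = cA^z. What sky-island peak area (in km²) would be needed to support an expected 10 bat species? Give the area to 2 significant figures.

7.4 km²

z = ln(20/7) / ln(195/1.38) = 1.0498 / 4.9509 = 0.2120
c = 7 / 1.38^0.2120 = 7 / 1.071 = 6.538
A = (10/6.538)^(1/0.2120) ⇒ ln A = ln(1.53)/0.2120 = 2.0041
A = e^2.0041 ≈ 7.42 km²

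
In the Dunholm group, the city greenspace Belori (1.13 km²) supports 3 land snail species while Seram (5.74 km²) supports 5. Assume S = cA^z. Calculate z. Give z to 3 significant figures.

0.314

Taking logs: ln S = ln c + z ln A, so z = (ln S₂ − ln S₁)/(ln A₂ − ln A₁).
z = ln(5/3) / ln(5.74/1.13) = ln(1.667) / ln(5.08) = 0.5108 / 1.6252 = 0.3143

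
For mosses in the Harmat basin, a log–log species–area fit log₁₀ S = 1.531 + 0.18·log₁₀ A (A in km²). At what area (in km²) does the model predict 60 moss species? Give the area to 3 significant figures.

60 = 33.96 × A^0.18  ⇒  A^0.18 = 60/33.96 = 1.767
ln A = ln(1.767) / 0.18 = 0.5691 / 0.18 = 3.1616
A = e^3.1616 ≈ 23.61 km²

23.6 km²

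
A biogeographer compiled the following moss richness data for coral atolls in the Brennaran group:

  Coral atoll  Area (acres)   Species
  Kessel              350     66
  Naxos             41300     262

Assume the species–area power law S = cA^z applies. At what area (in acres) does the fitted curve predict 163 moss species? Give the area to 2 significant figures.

z = ln(262/66) / ln(41300/350) = 1.3787 / 4.7707 = 0.2890
c = 66 / 350^0.2890 = 66 / 5.435 = 12.14
A = (163/12.14)^(1/0.2890) ⇒ ln A = ln(13.42)/0.2890 = 8.9864
A = e^8.9864 ≈ 7993 acres

8000 acres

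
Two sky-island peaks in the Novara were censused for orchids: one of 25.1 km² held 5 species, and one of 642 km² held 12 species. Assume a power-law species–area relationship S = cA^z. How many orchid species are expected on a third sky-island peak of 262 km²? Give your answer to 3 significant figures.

9.42

z = ln(12/5) / ln(642/25.1) = 0.8755 / 3.2417 = 0.2701
c = 5 / 25.1^0.2701 = 5 / 2.388 = 2.094
S₃ = 2.094 × 262^0.2701 = 2.094 × 4.499 ≈ 9.42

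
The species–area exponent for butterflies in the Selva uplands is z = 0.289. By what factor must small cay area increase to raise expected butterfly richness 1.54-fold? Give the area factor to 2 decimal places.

(A₂/A₁)^0.289 = 1.54, so A₂/A₁ = 1.54^(1/0.289) = 1.54^3.46
ln(A₂/A₁) = ln 1.54 / 0.289 = 0.4318 / 0.289 = 1.4941
A₂/A₁ = e^1.4941 ≈ 4.455

4.46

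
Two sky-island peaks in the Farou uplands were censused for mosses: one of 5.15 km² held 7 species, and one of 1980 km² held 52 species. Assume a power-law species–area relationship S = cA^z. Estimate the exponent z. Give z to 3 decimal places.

0.337

Taking logs: ln S = ln c + z ln A, so z = (ln S₂ − ln S₁)/(ln A₂ − ln A₁).
z = ln(52/7) / ln(1980/5.15) = ln(7.429) / ln(384.5) = 2.0053 / 5.9519 = 0.3369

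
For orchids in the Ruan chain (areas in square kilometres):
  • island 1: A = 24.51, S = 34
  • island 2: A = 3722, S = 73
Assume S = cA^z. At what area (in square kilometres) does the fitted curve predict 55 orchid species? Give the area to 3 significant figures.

579 square kilometres

z = ln(73/34) / ln(3722/24.51) = 0.7641 / 5.0229 = 0.1521
c = 34 / 24.51^0.1521 = 34 / 1.627 = 20.9
A = (55/20.9)^(1/0.1521) ⇒ ln A = ln(2.632)/0.1521 = 6.3608
A = e^6.3608 ≈ 578.7 square kilometres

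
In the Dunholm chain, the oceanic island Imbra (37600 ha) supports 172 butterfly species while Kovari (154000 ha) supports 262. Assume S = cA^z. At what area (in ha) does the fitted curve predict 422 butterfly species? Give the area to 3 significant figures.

760000 ha

z = ln(262/172) / ln(154000/37600) = 0.4209 / 1.4099 = 0.2985
c = 172 / 37600^0.2985 = 172 / 23.21 = 7.411
A = (422/7.411)^(1/0.2985) ⇒ ln A = ln(56.94)/0.2985 = 13.5416
A = e^13.5416 ≈ 760427 ha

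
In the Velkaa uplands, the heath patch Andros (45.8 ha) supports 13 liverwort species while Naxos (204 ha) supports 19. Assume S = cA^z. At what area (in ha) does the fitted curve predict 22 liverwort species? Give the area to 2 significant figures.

360 ha

z = ln(19/13) / ln(204/45.8) = 0.3795 / 1.4938 = 0.2540
c = 13 / 45.8^0.2540 = 13 / 2.642 = 4.921
A = (22/4.921)^(1/0.2540) ⇒ ln A = ln(4.471)/0.2540 = 5.8952
A = e^5.8952 ≈ 363.3 ha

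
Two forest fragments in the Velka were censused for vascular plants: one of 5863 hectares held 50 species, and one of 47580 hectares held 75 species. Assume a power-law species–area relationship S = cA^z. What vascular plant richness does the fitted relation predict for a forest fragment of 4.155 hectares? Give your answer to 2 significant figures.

z = ln(75/50) / ln(47580/5863) = 0.4055 / 2.0938 = 0.1937
c = 50 / 5863^0.1937 = 50 / 5.367 = 9.317
S₃ = 9.317 × 4.155^0.1937 = 9.317 × 1.318 ≈ 12.28

12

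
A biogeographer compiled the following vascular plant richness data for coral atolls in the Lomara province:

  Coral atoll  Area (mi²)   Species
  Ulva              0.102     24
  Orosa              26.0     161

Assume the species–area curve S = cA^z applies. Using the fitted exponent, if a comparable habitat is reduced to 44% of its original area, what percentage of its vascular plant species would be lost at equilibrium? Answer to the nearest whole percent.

z = ln(161/24) / ln(26/0.102) = 1.9034 / 5.5409 = 0.3435
S_new/S_old = (A_new/A_old)^z = 0.44^0.3435 = exp(0.3435 × -0.8210) = 0.7543
Fraction lost = 1 − 0.7543 = 0.2457

25%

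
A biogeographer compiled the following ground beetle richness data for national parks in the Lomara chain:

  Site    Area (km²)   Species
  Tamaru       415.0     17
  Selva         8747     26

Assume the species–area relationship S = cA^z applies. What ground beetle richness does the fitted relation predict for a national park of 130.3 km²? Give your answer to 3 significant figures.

14.5

z = ln(26/17) / ln(8747/415) = 0.4249 / 3.0482 = 0.1394
c = 17 / 415^0.1394 = 17 / 2.317 = 7.337
S₃ = 7.337 × 130.3^0.1394 = 7.337 × 1.972 ≈ 14.47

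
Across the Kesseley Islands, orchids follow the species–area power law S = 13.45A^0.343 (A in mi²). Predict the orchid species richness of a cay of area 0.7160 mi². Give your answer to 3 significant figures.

12.0

S = 13.45 × 0.716^0.343
ln S = ln 13.45 + 0.343 × ln 0.716 = 2.5990 + 0.343 × -0.3341 = 2.4844
S = e^2.4844 ≈ 11.99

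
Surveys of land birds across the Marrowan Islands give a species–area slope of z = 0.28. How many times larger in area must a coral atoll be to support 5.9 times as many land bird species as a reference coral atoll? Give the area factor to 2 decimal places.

(A₂/A₁)^0.28 = 5.9, so A₂/A₁ = 5.9^(1/0.28) = 5.9^3.571
ln(A₂/A₁) = ln 5.9 / 0.28 = 1.7750 / 0.28 = 6.3391
A₂/A₁ = e^6.3391 ≈ 566.3

566.30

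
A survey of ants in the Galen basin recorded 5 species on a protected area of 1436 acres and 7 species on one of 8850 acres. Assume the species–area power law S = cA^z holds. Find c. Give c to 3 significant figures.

z = ln(S₂/S₁) / ln(A₂/A₁) = ln(7/5) / ln(8850/1436) = 0.3365 / 1.8186 = 0.1850
c = S₁ / A₁^z = 5 / 1436^0.1850 = 5 / 3.838 = 1.303

1.30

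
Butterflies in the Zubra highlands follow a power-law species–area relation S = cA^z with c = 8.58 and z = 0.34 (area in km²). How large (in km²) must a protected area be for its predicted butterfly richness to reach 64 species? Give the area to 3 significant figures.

369 km²

64 = 8.58 × A^0.34  ⇒  A^0.34 = 64/8.58 = 7.459
ln A = ln(7.459) / 0.34 = 2.0094 / 0.34 = 5.9101
A = e^5.9101 ≈ 368.8 km²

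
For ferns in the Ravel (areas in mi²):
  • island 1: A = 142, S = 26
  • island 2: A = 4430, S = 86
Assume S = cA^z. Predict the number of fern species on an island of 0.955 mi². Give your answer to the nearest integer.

z = ln(86/26) / ln(4430/142) = 1.1963 / 3.4403 = 0.3477
c = 26 / 142^0.3477 = 26 / 5.602 = 4.641
S₃ = 4.641 × 0.955^0.3477 = 4.641 × 0.9841 ≈ 4.567

5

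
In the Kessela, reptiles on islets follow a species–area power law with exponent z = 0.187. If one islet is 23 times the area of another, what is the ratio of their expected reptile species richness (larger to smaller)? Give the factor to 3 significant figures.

S₂/S₁ = (A₂/A₁)^z = 23^0.187
ln(S₂/S₁) = 0.187 × ln 23 = 0.187 × 3.1355 = 0.5863
S₂/S₁ = e^0.5863 ≈ 1.797

1.80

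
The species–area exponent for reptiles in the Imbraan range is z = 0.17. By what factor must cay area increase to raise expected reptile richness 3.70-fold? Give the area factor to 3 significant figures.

(A₂/A₁)^0.17 = 3.7, so A₂/A₁ = 3.7^(1/0.17) = 3.7^5.882
ln(A₂/A₁) = ln 3.7 / 0.17 = 1.3083 / 0.17 = 7.6961
A₂/A₁ = e^7.6961 ≈ 2200

2200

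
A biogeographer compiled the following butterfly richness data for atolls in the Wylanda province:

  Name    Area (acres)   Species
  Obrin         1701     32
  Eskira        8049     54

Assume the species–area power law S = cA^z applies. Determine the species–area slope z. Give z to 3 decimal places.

Taking logs: ln S = ln c + z ln A, so z = (ln S₂ − ln S₁)/(ln A₂ − ln A₁).
z = ln(54/32) / ln(8049/1701) = ln(1.688) / ln(4.732) = 0.5232 / 1.5543 = 0.3366

0.337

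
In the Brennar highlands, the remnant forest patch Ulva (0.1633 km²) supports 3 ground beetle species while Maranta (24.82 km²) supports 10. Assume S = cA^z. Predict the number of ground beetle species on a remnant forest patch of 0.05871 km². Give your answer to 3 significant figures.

z = ln(10/3) / ln(24.82/0.1633) = 1.2040 / 5.0238 = 0.2397
c = 3 / 0.1633^0.2397 = 3 / 0.6477 = 4.632
S₃ = 4.632 × 0.05871^0.2397 = 4.632 × 0.5069 ≈ 2.348

2.35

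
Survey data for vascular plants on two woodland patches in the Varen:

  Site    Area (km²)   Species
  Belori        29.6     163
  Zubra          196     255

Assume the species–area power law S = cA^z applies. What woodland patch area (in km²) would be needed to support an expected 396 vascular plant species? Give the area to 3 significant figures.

1260 km²

z = ln(255/163) / ln(196/29.6) = 0.4475 / 1.8903 = 0.2367
c = 163 / 29.6^0.2367 = 163 / 2.23 = 73.09
A = (396/73.09)^(1/0.2367) ⇒ ln A = ln(5.418)/0.2367 = 7.1374
A = e^7.1374 ≈ 1258 km²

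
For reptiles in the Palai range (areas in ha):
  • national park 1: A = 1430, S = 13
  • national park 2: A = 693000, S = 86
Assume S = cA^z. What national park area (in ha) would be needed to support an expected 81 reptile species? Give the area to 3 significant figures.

570000 ha

z = ln(86/13) / ln(693000/1430) = 1.8894 / 6.1834 = 0.3056
c = 13 / 1430^0.3056 = 13 / 9.208 = 1.412
A = (81/1.412)^(1/0.3056) ⇒ ln A = ln(57.37)/0.3056 = 13.2528
A = e^13.2528 ≈ 569640 ha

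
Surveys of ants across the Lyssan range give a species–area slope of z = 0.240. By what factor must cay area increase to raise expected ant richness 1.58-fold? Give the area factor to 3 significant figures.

6.73

(A₂/A₁)^0.24 = 1.58, so A₂/A₁ = 1.58^(1/0.24) = 1.58^4.167
ln(A₂/A₁) = ln 1.58 / 0.24 = 0.4574 / 0.24 = 1.9059
A₂/A₁ = e^1.9059 ≈ 6.726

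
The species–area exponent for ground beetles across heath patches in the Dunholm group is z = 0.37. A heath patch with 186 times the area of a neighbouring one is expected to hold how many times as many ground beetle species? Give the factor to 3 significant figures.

6.91

S₂/S₁ = (A₂/A₁)^z = 186^0.37
ln(S₂/S₁) = 0.37 × ln 186 = 0.37 × 5.2257 = 1.9335
S₂/S₁ = e^1.9335 ≈ 6.914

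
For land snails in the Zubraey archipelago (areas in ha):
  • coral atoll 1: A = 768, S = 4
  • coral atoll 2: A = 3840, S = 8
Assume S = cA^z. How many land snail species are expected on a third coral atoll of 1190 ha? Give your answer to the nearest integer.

5

z = ln(8/4) / ln(3840/768) = 0.6931 / 1.6094 = 0.4307
c = 4 / 768^0.4307 = 4 / 17.48 = 0.2288
S₃ = 0.2288 × 1190^0.4307 = 0.2288 × 21.11 ≈ 4.83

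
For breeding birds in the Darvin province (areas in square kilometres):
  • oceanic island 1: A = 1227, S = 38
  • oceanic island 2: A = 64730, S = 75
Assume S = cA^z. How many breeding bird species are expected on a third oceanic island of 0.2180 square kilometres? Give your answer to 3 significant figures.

8.65

z = ln(75/38) / ln(64730/1227) = 0.6799 / 3.9657 = 0.1714
c = 38 / 1227^0.1714 = 38 / 3.385 = 11.23
S₃ = 11.23 × 0.218^0.1714 = 11.23 × 0.7702 ≈ 8.645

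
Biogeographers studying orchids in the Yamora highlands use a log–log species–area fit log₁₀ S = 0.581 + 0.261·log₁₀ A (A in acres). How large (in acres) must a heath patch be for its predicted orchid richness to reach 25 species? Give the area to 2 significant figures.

25 = 3.811 × A^0.261  ⇒  A^0.261 = 25/3.811 = 6.561
ln A = ln(6.561) / 0.261 = 1.8811 / 0.261 = 7.2072
A = e^7.2072 ≈ 1349 acres

1300 acres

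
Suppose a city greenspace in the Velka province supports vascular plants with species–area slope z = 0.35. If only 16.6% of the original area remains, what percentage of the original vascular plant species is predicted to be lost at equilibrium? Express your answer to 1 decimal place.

46.7%

S_new/S_old = (A_new/A_old)^z = 0.166^0.35
= exp(0.35 × ln 0.166) = exp(0.35 × -1.7958) = exp(-0.6285) ≈ 0.5334
Fraction lost = 1 − 0.5334 = 0.4666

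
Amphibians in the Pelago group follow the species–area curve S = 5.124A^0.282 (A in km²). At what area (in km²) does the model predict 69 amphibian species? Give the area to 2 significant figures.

10000 km²

69 = 5.124 × A^0.282  ⇒  A^0.282 = 69/5.124 = 13.47
ln A = ln(13.47) / 0.282 = 2.6002 / 0.282 = 9.2205
A = e^9.2205 ≈ 10102 km²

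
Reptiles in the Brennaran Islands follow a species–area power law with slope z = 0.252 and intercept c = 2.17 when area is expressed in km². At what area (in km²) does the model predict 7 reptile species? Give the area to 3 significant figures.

7 = 2.17 × A^0.252  ⇒  A^0.252 = 7/2.17 = 3.226
ln A = ln(3.226) / 0.252 = 1.1712 / 0.252 = 4.6476
A = e^4.6476 ≈ 104.3 km²

104 km²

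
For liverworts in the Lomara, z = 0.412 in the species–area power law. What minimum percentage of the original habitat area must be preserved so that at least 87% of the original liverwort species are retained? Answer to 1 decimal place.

Need (A_new/A_old)^0.412 = 0.87, so A_new/A_old = 0.87^(1/0.412) = 0.87^2.427
ln(A_new/A_old) = ln 0.87 / 0.412 = -0.1393 / 0.412 = -0.3380
A_new/A_old = e^-0.3380 ≈ 0.7132

71.3%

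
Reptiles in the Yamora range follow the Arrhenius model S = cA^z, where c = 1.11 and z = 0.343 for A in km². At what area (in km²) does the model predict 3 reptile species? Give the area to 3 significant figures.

18.2 km²

3 = 1.11 × A^0.343  ⇒  A^0.343 = 3/1.11 = 2.703
ln A = ln(2.703) / 0.343 = 0.9943 / 0.343 = 2.8987
A = e^2.8987 ≈ 18.15 km²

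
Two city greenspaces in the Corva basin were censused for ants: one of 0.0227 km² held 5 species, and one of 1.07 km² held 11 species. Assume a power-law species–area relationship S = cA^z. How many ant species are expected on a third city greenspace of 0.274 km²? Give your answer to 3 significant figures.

8.32

z = ln(11/5) / ln(1.07/0.0227) = 0.7885 / 3.8530 = 0.2046
c = 5 / 0.0227^0.2046 = 5 / 0.4609 = 10.85
S₃ = 10.85 × 0.274^0.2046 = 10.85 × 0.7673 ≈ 8.324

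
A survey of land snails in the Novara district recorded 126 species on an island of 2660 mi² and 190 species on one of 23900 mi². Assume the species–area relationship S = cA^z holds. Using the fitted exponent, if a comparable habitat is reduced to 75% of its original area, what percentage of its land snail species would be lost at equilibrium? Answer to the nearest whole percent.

5%

z = ln(190/126) / ln(23900/2660) = 0.4107 / 2.1956 = 0.1871
S_new/S_old = (A_new/A_old)^z = 0.75^0.1871 = exp(0.1871 × -0.2877) = 0.9476
Fraction lost = 1 − 0.9476 = 0.0524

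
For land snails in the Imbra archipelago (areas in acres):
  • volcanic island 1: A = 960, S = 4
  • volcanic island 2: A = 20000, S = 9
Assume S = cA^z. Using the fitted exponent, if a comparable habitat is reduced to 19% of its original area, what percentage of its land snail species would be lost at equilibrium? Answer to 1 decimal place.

35.8%

z = ln(9/4) / ln(20000/960) = 0.8109 / 3.0366 = 0.2671
S_new/S_old = (A_new/A_old)^z = 0.19^0.2671 = exp(0.2671 × -1.6607) = 0.6418
Fraction lost = 1 − 0.6418 = 0.3582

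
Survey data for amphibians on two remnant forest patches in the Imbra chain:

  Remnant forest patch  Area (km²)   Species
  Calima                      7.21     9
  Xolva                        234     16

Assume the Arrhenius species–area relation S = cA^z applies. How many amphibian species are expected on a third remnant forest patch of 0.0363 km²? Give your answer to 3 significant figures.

3.75

z = ln(16/9) / ln(234/7.21) = 0.5754 / 3.4799 = 0.1653
c = 9 / 7.21^0.1653 = 9 / 1.386 = 6.492
S₃ = 6.492 × 0.0363^0.1653 = 6.492 × 0.578 ≈ 3.752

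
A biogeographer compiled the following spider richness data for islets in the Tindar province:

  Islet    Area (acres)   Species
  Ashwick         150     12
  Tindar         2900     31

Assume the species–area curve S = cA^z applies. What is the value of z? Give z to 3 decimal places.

0.320

Taking logs: ln S = ln c + z ln A, so z = (ln S₂ − ln S₁)/(ln A₂ − ln A₁).
z = ln(31/12) / ln(2900/150) = ln(2.583) / ln(19.33) = 0.9491 / 2.9618 = 0.3204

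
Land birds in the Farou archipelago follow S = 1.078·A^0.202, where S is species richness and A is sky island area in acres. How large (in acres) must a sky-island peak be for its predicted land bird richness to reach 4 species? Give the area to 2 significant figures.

4 = 1.078 × A^0.202  ⇒  A^0.202 = 4/1.078 = 3.711
ln A = ln(3.711) / 0.202 = 1.3112 / 0.202 = 6.4910
A = e^6.4910 ≈ 659.2 acres

660 acres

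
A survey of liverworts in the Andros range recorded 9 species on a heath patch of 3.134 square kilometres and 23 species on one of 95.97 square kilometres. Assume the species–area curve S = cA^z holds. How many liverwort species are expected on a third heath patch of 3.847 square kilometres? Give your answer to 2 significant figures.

z = ln(23/9) / ln(95.97/3.134) = 0.9383 / 3.4217 = 0.2742
c = 9 / 3.134^0.2742 = 9 / 1.368 = 6.58
S₃ = 6.58 × 3.847^0.2742 = 6.58 × 1.447 ≈ 9.52

9.5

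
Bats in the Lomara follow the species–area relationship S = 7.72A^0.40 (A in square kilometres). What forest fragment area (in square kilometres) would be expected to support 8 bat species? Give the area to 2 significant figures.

1.1 square kilometres

8 = 7.72 × A^0.4  ⇒  A^0.4 = 8/7.72 = 1.036
ln A = ln(1.036) / 0.4 = 0.0356 / 0.4 = 0.0891
A = e^0.0891 ≈ 1.093 square kilometres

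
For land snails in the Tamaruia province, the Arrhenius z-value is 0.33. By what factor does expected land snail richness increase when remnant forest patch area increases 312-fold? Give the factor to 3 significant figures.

6.65

S₂/S₁ = (A₂/A₁)^z = 312^0.33
ln(S₂/S₁) = 0.33 × ln 312 = 0.33 × 5.7430 = 1.8952
S₂/S₁ = e^1.8952 ≈ 6.654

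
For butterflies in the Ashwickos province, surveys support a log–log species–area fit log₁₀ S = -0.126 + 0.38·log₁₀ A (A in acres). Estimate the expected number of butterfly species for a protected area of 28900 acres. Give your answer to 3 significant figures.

37.1

S = 0.7482 × 28900^0.38
ln S = ln 0.7482 + 0.38 × ln 28900 = -0.2901 + 0.38 × 10.2716 = 3.6131
S = e^3.6131 ≈ 37.08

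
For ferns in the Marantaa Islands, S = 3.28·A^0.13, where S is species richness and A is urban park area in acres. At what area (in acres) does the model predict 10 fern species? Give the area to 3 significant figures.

5300 acres

10 = 3.28 × A^0.13  ⇒  A^0.13 = 10/3.28 = 3.049
ln A = ln(3.049) / 0.13 = 1.1147 / 0.13 = 8.5749
A = e^8.5749 ≈ 5297 acres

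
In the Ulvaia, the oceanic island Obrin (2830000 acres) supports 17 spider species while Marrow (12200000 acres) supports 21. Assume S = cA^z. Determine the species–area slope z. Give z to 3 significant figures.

0.145

Taking logs: ln S = ln c + z ln A, so z = (ln S₂ − ln S₁)/(ln A₂ − ln A₁).
z = ln(21/17) / ln(12200000/2830000) = ln(1.235) / ln(4.311) = 0.2113 / 1.4612 = 0.1446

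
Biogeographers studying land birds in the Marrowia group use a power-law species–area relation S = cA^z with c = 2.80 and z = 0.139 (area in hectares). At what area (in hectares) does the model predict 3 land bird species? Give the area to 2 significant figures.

3 = 2.8 × A^0.139  ⇒  A^0.139 = 3/2.8 = 1.071
ln A = ln(1.071) / 0.139 = 0.0690 / 0.139 = 0.4964
A = e^0.4964 ≈ 1.643 hectares

1.6 hectares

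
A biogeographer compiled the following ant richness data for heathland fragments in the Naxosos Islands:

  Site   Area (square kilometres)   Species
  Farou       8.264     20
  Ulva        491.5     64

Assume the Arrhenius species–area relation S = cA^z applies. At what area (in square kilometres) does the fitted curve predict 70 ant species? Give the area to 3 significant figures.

z = ln(64/20) / ln(491.5/8.264) = 1.1632 / 4.0856 = 0.2847
c = 20 / 8.264^0.2847 = 20 / 1.824 = 10.96
A = (70/10.96)^(1/0.2847) ⇒ ln A = ln(6.385)/0.2847 = 6.5122
A = e^6.5122 ≈ 673.3 square kilometres

673 square kilometres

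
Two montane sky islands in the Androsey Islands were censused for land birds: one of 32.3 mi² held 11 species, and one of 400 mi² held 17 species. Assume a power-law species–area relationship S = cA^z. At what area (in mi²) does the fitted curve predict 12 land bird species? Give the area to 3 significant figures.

53.4 mi²

z = ln(17/11) / ln(400/32.3) = 0.4353 / 2.5164 = 0.1730
c = 11 / 32.3^0.1730 = 11 / 1.824 = 6.03
A = (12/6.03)^(1/0.1730) ⇒ ln A = ln(1.99)/0.1730 = 3.9780
A = e^3.9780 ≈ 53.41 mi²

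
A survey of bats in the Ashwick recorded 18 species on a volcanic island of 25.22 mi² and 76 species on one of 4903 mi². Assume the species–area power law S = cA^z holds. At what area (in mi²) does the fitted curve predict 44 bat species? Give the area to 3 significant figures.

z = ln(76/18) / ln(4903/25.22) = 1.4404 / 5.2700 = 0.2733
c = 18 / 25.22^0.2733 = 18 / 2.416 = 7.45
A = (44/7.45)^(1/0.2733) ⇒ ln A = ln(5.906)/0.2733 = 6.4979
A = e^6.4979 ≈ 663.8 mi²

664 mi²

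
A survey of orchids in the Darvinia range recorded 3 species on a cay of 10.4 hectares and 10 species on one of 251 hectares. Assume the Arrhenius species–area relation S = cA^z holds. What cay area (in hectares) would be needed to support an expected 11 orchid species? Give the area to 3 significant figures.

z = ln(10/3) / ln(251/10.4) = 1.2040 / 3.1836 = 0.3782
c = 3 / 10.4^0.3782 = 3 / 2.424 = 1.237
A = (11/1.237)^(1/0.3782) ⇒ ln A = ln(8.89)/0.3782 = 5.7775
A = e^5.7775 ≈ 322.9 hectares

323 hectares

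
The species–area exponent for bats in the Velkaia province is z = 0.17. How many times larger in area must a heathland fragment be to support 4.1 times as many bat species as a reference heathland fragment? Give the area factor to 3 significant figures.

(A₂/A₁)^0.17 = 4.1, so A₂/A₁ = 4.1^(1/0.17) = 4.1^5.882
ln(A₂/A₁) = ln 4.1 / 0.17 = 1.4110 / 0.17 = 8.2999
A₂/A₁ = e^8.2999 ≈ 4024

4020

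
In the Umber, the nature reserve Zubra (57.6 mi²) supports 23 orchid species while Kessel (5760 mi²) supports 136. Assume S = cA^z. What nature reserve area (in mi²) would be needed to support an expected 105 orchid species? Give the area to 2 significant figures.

2900 mi²

z = ln(136/23) / ln(5760/57.6) = 1.7772 / 4.6052 = 0.3859
c = 23 / 57.6^0.3859 = 23 / 4.779 = 4.813
A = (105/4.813)^(1/0.3859) ⇒ ln A = ln(21.82)/0.3859 = 7.9883
A = e^7.9883 ≈ 2946 mi²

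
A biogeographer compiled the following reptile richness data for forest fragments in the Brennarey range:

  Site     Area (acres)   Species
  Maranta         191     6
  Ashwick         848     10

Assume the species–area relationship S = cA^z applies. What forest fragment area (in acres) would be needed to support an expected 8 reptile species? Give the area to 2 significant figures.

z = ln(10/6) / ln(848/191) = 0.5108 / 1.4906 = 0.3427
c = 6 / 191^0.3427 = 6 / 6.049 = 0.9919
A = (8/0.9919)^(1/0.3427) ⇒ ln A = ln(8.066)/0.3427 = 6.0917
A = e^6.0917 ≈ 442.2 acres

440 acres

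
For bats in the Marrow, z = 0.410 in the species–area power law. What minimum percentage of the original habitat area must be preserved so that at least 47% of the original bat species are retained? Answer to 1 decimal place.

15.9%

Need (A_new/A_old)^0.41 = 0.47, so A_new/A_old = 0.47^(1/0.41) = 0.47^2.439
ln(A_new/A_old) = ln 0.47 / 0.41 = -0.7550 / 0.41 = -1.8415
A_new/A_old = e^-1.8415 ≈ 0.1586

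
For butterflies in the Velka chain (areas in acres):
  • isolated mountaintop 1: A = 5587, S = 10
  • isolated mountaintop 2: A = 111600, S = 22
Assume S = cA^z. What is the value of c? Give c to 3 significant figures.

1.03

z = ln(S₂/S₁) / ln(A₂/A₁) = ln(22/10) / ln(111600/5587) = 0.7885 / 2.9945 = 0.2633
c = S₁ / A₁^z = 10 / 5587^0.2633 = 10 / 9.697 = 1.031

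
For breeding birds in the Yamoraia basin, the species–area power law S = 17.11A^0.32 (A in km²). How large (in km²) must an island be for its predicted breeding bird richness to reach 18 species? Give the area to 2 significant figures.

1.2 km²

18 = 17.11 × A^0.32  ⇒  A^0.32 = 18/17.11 = 1.052
ln A = ln(1.052) / 0.32 = 0.0507 / 0.32 = 0.1585
A = e^0.1585 ≈ 1.172 km²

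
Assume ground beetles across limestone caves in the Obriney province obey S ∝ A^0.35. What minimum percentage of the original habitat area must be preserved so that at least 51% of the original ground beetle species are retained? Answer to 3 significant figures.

Need (A_new/A_old)^0.35 = 0.51, so A_new/A_old = 0.51^(1/0.35) = 0.51^2.857
ln(A_new/A_old) = ln 0.51 / 0.35 = -0.6733 / 0.35 = -1.9238
A_new/A_old = e^-1.9238 ≈ 0.146

14.6%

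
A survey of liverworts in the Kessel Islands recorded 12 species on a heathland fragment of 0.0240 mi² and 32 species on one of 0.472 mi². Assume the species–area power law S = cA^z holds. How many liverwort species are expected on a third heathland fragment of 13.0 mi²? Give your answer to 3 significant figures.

z = ln(32/12) / ln(0.472/0.024) = 0.9808 / 2.9789 = 0.3293
c = 12 / 0.024^0.3293 = 12 / 0.2929 = 40.97
S₃ = 40.97 × 13^0.3293 = 40.97 × 2.327 ≈ 95.34

95.3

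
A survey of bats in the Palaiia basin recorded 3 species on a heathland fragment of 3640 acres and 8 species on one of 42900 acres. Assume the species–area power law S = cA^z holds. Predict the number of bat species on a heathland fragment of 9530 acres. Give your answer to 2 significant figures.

z = ln(8/3) / ln(42900/3640) = 0.9808 / 2.4669 = 0.3976
c = 3 / 3640^0.3976 = 3 / 26.05 = 0.1151
S₃ = 0.1151 × 9530^0.3976 = 0.1151 × 38.2 ≈ 4.399

4.4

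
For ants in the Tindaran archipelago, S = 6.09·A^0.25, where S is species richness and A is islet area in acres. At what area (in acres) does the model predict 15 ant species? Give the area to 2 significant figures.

37 acres

15 = 6.09 × A^0.25  ⇒  A^0.25 = 15/6.09 = 2.463
ln A = ln(2.463) / 0.25 = 0.9014 / 0.25 = 3.6056
A = e^3.6056 ≈ 36.8 acres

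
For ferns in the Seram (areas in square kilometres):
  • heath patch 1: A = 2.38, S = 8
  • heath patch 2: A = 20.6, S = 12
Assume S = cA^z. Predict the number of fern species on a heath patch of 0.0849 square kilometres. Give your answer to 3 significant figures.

4.28

z = ln(12/8) / ln(20.6/2.38) = 0.4055 / 2.1582 = 0.1879
c = 8 / 2.38^0.1879 = 8 / 1.177 = 6.797
S₃ = 6.797 × 0.0849^0.1879 = 6.797 × 0.6292 ≈ 4.277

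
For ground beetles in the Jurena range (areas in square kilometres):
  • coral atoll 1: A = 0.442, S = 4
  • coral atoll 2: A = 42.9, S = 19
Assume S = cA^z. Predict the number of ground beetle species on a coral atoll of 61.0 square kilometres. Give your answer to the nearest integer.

21

z = ln(19/4) / ln(42.9/0.442) = 1.5581 / 4.5753 = 0.3406
c = 4 / 0.442^0.3406 = 4 / 0.7573 = 5.282
S₃ = 5.282 × 61^0.3406 = 5.282 × 4.055 ≈ 21.42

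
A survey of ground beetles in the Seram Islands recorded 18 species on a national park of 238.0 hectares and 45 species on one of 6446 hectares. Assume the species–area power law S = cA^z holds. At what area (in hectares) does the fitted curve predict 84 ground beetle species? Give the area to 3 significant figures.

z = ln(45/18) / ln(6446/238) = 0.9163 / 3.2989 = 0.2778
c = 18 / 238^0.2778 = 18 / 4.572 = 3.937
A = (84/3.937)^(1/0.2778) ⇒ ln A = ln(21.34)/0.2778 = 11.0184
A = e^11.0184 ≈ 60984 hectares

61000 hectares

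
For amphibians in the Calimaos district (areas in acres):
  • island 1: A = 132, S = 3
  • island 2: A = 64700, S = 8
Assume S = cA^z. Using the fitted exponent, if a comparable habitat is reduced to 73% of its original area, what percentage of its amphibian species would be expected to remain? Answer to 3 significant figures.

z = ln(8/3) / ln(64700/132) = 0.9808 / 6.1947 = 0.1583
S_new/S_old = (A_new/A_old)^z = 0.73^0.1583 = exp(0.1583 × -0.3147) = 0.9514

95.1%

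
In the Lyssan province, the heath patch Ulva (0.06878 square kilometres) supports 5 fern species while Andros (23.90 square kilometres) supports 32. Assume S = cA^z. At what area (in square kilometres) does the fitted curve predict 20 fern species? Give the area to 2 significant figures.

5.4 square kilometres

z = ln(32/5) / ln(23.9/0.06878) = 1.8563 / 5.8507 = 0.3173
c = 5 / 0.06878^0.3173 = 5 / 0.4277 = 11.69
A = (20/11.69)^(1/0.3173) ⇒ ln A = ln(1.711)/0.3173 = 1.6925
A = e^1.6925 ≈ 5.433 square kilometres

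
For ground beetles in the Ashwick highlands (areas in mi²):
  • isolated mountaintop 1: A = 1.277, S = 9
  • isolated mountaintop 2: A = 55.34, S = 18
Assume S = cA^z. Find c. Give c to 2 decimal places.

z = ln(S₂/S₁) / ln(A₂/A₁) = ln(18/9) / ln(55.34/1.277) = 0.6931 / 3.7690 = 0.1839
c = S₁ / A₁^z = 9 / 1.277^0.1839 = 9 / 1.046 = 8.604

8.60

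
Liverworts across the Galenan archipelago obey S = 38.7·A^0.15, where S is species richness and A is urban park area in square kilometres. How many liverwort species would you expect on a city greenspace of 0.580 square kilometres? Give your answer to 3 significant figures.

35.7

S = 38.7 × 0.58^0.15
ln S = ln 38.7 + 0.15 × ln 0.58 = 3.6558 + 0.15 × -0.5447 = 3.5741
S = e^3.5741 ≈ 35.66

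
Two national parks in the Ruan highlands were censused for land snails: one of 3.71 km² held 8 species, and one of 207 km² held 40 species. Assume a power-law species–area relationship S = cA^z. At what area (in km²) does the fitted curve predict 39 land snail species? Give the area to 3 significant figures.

z = ln(40/8) / ln(207/3.71) = 1.6094 / 4.0217 = 0.4002
c = 8 / 3.71^0.4002 = 8 / 1.69 = 4.734
A = (39/4.734)^(1/0.4002) ⇒ ln A = ln(8.238)/0.4002 = 5.2695
A = e^5.2695 ≈ 194.3 km²

194 km²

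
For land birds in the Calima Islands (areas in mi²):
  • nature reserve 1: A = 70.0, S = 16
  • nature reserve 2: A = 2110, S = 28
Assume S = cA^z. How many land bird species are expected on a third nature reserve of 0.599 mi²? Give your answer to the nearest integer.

7

z = ln(28/16) / ln(2110/70) = 0.5596 / 3.4059 = 0.1643
c = 16 / 70^0.1643 = 16 / 2.01 = 7.961
S₃ = 7.961 × 0.599^0.1643 = 7.961 × 0.9192 ≈ 7.318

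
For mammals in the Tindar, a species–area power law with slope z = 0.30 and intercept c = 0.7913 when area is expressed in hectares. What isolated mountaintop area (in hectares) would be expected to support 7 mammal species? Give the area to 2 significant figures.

1400 hectares

7 = 0.7913 × A^0.3  ⇒  A^0.3 = 7/0.7913 = 8.846
ln A = ln(8.846) / 0.3 = 2.1800 / 0.3 = 7.2666
A = e^7.2666 ≈ 1432 hectares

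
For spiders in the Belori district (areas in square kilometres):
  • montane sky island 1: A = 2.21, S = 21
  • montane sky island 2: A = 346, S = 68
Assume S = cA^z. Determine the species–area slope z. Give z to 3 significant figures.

Taking logs: ln S = ln c + z ln A, so z = (ln S₂ − ln S₁)/(ln A₂ − ln A₁).
z = ln(68/21) / ln(346/2.21) = ln(3.238) / ln(156.6) = 1.1750 / 5.0534 = 0.2325

0.233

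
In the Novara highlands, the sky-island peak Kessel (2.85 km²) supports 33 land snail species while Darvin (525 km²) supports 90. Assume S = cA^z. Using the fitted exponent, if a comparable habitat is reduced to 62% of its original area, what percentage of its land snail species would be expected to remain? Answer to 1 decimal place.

91.2%

z = ln(90/33) / ln(525/2.85) = 1.0033 / 5.2161 = 0.1923
S_new/S_old = (A_new/A_old)^z = 0.62^0.1923 = exp(0.1923 × -0.4780) = 0.9122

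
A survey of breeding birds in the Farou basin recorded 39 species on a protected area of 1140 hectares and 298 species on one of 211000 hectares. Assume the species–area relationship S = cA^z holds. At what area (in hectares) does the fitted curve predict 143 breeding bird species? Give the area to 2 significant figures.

z = ln(298/39) / ln(211000/1140) = 2.0335 / 5.2208 = 0.3895
c = 39 / 1140^0.3895 = 39 / 15.51 = 2.514
A = (143/2.514)^(1/0.3895) ⇒ ln A = ln(56.88)/0.3895 = 10.3745
A = e^10.3745 ≈ 32033 hectares

32000 hectares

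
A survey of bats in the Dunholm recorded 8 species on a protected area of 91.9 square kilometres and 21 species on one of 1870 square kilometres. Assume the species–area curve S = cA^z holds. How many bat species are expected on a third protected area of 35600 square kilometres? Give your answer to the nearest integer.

z = ln(21/8) / ln(1870/91.9) = 0.9651 / 3.0130 = 0.3203
c = 8 / 91.9^0.3203 = 8 / 4.255 = 1.88
S₃ = 1.88 × 35600^0.3203 = 1.88 × 28.7 ≈ 53.96

54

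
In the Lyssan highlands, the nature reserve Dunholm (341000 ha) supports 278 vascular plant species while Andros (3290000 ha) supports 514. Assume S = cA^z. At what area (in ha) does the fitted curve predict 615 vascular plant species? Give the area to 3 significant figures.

6380000 ha

z = ln(514/278) / ln(3290000/341000) = 0.6146 / 2.2668 = 0.2711
c = 278 / 341000^0.2711 = 278 / 31.63 = 8.788
A = (615/8.788)^(1/0.2711) ⇒ ln A = ln(69.98)/0.2711 = 15.6681
A = e^15.6681 ≈ 6376010 ha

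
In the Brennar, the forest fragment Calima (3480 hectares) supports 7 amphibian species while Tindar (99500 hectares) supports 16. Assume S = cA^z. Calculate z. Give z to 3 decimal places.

0.247

Taking logs: ln S = ln c + z ln A, so z = (ln S₂ − ln S₁)/(ln A₂ − ln A₁).
z = ln(16/7) / ln(99500/3480) = ln(2.286) / ln(28.59) = 0.8267 / 3.3531 = 0.2465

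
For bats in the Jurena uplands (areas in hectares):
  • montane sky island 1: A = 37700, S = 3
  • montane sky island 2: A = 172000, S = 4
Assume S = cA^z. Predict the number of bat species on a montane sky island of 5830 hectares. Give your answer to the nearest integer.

z = ln(4/3) / ln(172000/37700) = 0.2877 / 1.5178 = 0.1895
c = 3 / 37700^0.1895 = 3 / 7.368 = 0.4071
S₃ = 0.4071 × 5830^0.1895 = 0.4071 × 5.173 ≈ 2.106

2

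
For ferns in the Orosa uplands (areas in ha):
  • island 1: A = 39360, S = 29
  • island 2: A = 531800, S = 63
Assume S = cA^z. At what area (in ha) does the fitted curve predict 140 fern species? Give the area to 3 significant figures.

z = ln(63/29) / ln(531800/39360) = 0.7758 / 2.6035 = 0.2980
c = 29 / 39360^0.2980 = 29 / 23.41 = 1.239
A = (140/1.239)^(1/0.2980) ⇒ ln A = ln(113)/0.2980 = 15.8636
A = e^15.8636 ≈ 7753159 ha

7750000 ha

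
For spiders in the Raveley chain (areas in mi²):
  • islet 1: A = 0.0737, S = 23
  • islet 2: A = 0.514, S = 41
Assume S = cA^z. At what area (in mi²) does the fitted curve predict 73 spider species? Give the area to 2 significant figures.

z = ln(41/23) / ln(0.514/0.0737) = 0.5781 / 1.9422 = 0.2976
c = 23 / 0.0737^0.2976 = 23 / 0.4602 = 49.98
A = (73/49.98)^(1/0.2976) ⇒ ln A = ln(1.461)/0.2976 = 1.2727
A = e^1.2727 ≈ 3.57 mi²

3.6 mi²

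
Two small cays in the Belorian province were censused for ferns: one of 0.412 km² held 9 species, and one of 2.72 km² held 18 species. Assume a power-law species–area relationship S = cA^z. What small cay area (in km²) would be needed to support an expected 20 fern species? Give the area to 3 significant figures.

3.62 km²

z = ln(18/9) / ln(2.72/0.412) = 0.6931 / 1.8874 = 0.3673
c = 9 / 0.412^0.3673 = 9 / 0.7221 = 12.46
A = (20/12.46)^(1/0.3673) ⇒ ln A = ln(1.605)/0.3673 = 1.2875
A = e^1.2875 ≈ 3.624 km²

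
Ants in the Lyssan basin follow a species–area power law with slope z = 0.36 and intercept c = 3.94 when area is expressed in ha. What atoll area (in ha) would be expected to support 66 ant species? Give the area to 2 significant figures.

66 = 3.94 × A^0.36  ⇒  A^0.36 = 66/3.94 = 16.75
ln A = ln(16.75) / 0.36 = 2.8185 / 0.36 = 7.8291
A = e^7.8291 ≈ 2513 ha

2500 ha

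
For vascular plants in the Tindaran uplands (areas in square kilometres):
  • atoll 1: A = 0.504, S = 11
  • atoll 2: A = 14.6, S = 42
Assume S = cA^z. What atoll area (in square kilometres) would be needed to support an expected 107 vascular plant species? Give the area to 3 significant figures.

z = ln(42/11) / ln(14.6/0.504) = 1.3398 / 3.3662 = 0.3980
c = 11 / 0.504^0.3980 = 11 / 0.7613 = 14.45
A = (107/14.45)^(1/0.3980) ⇒ ln A = ln(7.406)/0.3980 = 5.0306
A = e^5.0306 ≈ 153 square kilometres

153 square kilometres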